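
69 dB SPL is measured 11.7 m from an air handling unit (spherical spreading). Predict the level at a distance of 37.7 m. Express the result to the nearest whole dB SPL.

59 dB SPL

Spherical spreading from a point source gives a 20·log₁₀(r₂/r₁) drop.
L₂ = 69 − 20·log₁₀(37.7/11.7) = 69 − 10.163 = 58.84 dB SPL.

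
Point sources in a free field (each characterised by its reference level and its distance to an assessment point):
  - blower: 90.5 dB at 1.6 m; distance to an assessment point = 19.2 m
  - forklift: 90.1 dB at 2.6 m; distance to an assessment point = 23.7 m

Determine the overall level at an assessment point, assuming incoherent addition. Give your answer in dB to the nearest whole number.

First find each source's level at the receiver (point-source: −20·log₁₀(r/r_ref)), then combine on an intensity basis.
blower: 90.5 − 20·log₁₀(19.2/1.6) = 90.5 − 21.58 = 68.92 dB.
forklift: 90.1 − 20·log₁₀(23.7/2.6) = 90.1 − 19.20 = 70.90 dB.
Σ 10^(L/10) = 2.011e+07 → L_total = 10·log₁₀(2.011e+07) = 73.03 dB.

73 dB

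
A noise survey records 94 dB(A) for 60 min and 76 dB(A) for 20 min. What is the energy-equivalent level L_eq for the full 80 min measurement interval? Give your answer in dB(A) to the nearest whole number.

The energy average is taken in the linear domain: L_eq = 10·log₁₀[(Σ tᵢ·10^(Lᵢ/10))/T], T = 80 min.
Σ tᵢ·10^(Lᵢ/10) = 60·10^(94/10) + 20·10^(76/10) = 1.515e+11.
L_eq = 10·log₁₀(1.515e+11/80) = 92.77 dB(A).

93 dB(A)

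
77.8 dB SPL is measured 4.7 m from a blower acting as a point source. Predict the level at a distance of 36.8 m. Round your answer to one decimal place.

For a point source, L₂ = L₁ − 20·log₁₀(r₂/r₁).
L₂ = 77.8 − 20·log₁₀(36.8/4.7) = 77.8 − 17.875 = 59.93 dB SPL.

59.9 dB SPL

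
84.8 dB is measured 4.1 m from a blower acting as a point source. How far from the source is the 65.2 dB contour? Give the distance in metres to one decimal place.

39.2 m

Point-source spreading drops the level by 20·log₁₀(r₂/r₁); inverting, r₂/r₁ = 10^(ΔL/20).
r₂ = 4.1·10^((84.8−65.2)/20) = 4.1·10^(19.6/20) = 39.15 m.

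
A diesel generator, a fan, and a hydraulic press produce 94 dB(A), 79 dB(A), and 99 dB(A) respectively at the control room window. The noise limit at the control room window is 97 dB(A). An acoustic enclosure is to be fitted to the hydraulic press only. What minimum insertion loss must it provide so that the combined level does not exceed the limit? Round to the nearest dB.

5 dB

Fixed contribution from the other sources: Σ 10^(L/10) = 10^(94/10) + 10^(79/10) = 2.591e+09 (94.14 dB(A)).
The limit corresponds to 10^(97/10) = 5.012e+09; subtracting the fixed part leaves 2.421e+09 for the hydraulic press, i.e. 93.84 dB(A).
Required insertion loss = 99 − 93.84 = 5.16 dB.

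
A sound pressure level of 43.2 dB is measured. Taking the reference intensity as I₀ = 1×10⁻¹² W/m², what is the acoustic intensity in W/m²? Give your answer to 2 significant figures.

L = 10·log₁₀(I/I₀) ⇒ I = I₀·10^(L/10) = 10⁻¹² × 10^4.32.

2.1e-08 W/m²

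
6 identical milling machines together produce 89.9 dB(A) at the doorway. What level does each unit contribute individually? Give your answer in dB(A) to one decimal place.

6 equal contributions raise the level by 10·log₁₀ 6 = 7.782 dB, so each unit alone gives 89.9 − 7.782.

82.1 dB(A)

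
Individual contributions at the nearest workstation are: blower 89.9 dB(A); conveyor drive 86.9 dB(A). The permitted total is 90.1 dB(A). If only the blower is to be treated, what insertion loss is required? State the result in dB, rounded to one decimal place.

2.6 dB

Everything except the blower sums to 10^(86.9/10) = 4.898e+08 in linear terms, 86.90 dB(A).
The limit corresponds to 10^(90.1/10) = 1.023e+09; subtracting the fixed part leaves 5.335e+08 for the blower, i.e. 87.27 dB(A).
Required insertion loss = 89.9 − 87.27 = 2.63 dB.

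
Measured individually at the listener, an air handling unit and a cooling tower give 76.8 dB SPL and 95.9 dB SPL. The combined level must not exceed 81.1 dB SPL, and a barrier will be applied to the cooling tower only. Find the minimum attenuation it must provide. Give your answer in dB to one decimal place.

16.8 dB

The untreated sources together contribute 10^(76.8/10) = 4.786e+07, i.e. 76.80 dB SPL.
To meet 81.1 dB SPL overall, the treated cooling tower may contribute at most 10^(81.1/10) − 4.786e+07 = 8.096e+07, i.e. 79.08 dB SPL.
So the cooling tower must be reduced from 95.9 to 79.08 dB SPL: IL = 16.82 dB.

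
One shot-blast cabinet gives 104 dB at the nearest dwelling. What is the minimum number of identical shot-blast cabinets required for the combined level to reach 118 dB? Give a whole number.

26

Need L₁ + 10·log₁₀ N ≥ 118, i.e. log₁₀ N ≥ 1.40.
N ≥ 10^(14.0/10) = 25.119, so N = 26.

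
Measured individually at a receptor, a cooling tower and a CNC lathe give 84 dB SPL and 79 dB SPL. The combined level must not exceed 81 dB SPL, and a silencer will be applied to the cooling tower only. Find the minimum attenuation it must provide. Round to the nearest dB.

7 dB

Fixed contribution from the other source: Σ 10^(L/10) = 10^(79/10) = 7.943e+07 (79.00 dB SPL).
The limit corresponds to 10^(81/10) = 1.259e+08; subtracting the fixed part leaves 4.646e+07 for the cooling tower, i.e. 76.67 dB SPL.
So the cooling tower must be reduced from 84 to 76.67 dB SPL: IL = 7.33 dB.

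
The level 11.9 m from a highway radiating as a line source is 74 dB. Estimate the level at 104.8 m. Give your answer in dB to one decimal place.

64.6 dB

Cylindrical spreading from a line source gives a 10·log₁₀(r₂/r₁) drop.
L₂ = 74 − 10·log₁₀(104.8/11.9) = 74 − 9.448 = 64.55 dB.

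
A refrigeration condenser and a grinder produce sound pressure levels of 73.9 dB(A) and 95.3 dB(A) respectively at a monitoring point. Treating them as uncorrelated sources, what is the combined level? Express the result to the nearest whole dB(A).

95 dB(A)

Incoherent sources combine by intensity addition: L_total = 10·log₁₀(Σ 10^(L_i/10)).
Σ 10^(L/10) = 10^(73.9/10) + 10^(95.3/10) = 3.413e+09.
L_total = 10·log₁₀(3.413e+09) = 95.33 dB(A).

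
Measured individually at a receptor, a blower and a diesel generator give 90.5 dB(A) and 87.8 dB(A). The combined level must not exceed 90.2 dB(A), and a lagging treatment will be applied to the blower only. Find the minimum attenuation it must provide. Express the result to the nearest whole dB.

4 dB

Fixed contribution from the other source: Σ 10^(L/10) = 10^(87.8/10) = 6.026e+08 (87.80 dB(A)).
To meet 90.2 dB(A) overall, the treated blower may contribute at most 10^(90.2/10) − 6.026e+08 = 4.446e+08, i.e. 86.48 dB(A).
Required insertion loss = 90.5 − 86.48 = 4.02 dB.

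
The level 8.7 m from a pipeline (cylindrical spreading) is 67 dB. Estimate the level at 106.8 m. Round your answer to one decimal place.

For a line source, L₂ = L₁ − 10·log₁₀(r₂/r₁).
L₂ = 67 − 10·log₁₀(106.8/8.7) = 67 − 10.891 = 56.11 dB.

56.1 dB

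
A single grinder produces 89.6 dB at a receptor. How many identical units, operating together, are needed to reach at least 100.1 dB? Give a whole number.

N identical sources give L₁ + 10·log₁₀ N, so require 10·log₁₀ N ≥ 100.1 − 89.6 = 10.5 dB.
N ≥ 10^(10.5/10) = 11.220, so N = 12.

12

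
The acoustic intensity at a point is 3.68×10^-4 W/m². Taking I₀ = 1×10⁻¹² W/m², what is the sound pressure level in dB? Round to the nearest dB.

L = 10·log₁₀(I/I₀) = 10·log₁₀(3.68×10^-4/10⁻¹²) = 10·log₁₀(3.68×10^8).
L = 10·(0.5658 + 8) = 85.66 dB.

86 dB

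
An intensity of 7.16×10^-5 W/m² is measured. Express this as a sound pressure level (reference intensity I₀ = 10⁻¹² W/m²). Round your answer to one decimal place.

Dividing by I₀ shifts the exponent by 12: I/I₀ = 7.16×10^7.
L = 10·(0.8549 + 7) = 78.55 dB.

78.5 dB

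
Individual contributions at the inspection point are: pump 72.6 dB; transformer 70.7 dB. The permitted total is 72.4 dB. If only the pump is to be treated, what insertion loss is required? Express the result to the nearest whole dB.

The untreated sources together contribute 10^(70.7/10) = 1.175e+07, i.e. 70.70 dB.
The limit corresponds to 10^(72.4/10) = 1.738e+07; subtracting the fixed part leaves 5.629e+06 for the pump, i.e. 67.50 dB.
Required insertion loss = 72.6 − 67.50 = 5.10 dB.

5 dB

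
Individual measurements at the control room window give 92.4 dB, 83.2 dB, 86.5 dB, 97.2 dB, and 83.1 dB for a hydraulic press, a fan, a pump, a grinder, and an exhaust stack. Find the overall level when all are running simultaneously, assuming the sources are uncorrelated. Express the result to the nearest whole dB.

For uncorrelated sources the intensities add, so convert each level to linear form, sum, and take 10·log₁₀ of the total.
Σ 10^(L/10) = 10^(92.4/10) + 10^(83.2/10) + 10^(86.5/10) + 10^(97.2/10) + 10^(83.1/10) = 7.846e+09.
L_total = 10·log₁₀(7.846e+09) = 98.95 dB.

99 dB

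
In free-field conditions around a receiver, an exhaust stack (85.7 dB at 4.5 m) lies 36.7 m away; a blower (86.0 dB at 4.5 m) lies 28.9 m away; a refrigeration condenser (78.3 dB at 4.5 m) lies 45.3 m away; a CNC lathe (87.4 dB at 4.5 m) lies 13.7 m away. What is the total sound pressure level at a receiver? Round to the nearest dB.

Apply inverse-square spreading to bring every level to the receiver, then sum 10^(L/10).
exhaust stack: 85.7 − 20·log₁₀(36.7/4.5) = 85.7 − 18.23 = 67.47 dB.
blower: 86.0 − 20·log₁₀(28.9/4.5) = 86.0 − 16.15 = 69.85 dB.
refrigeration condenser: 78.3 − 20·log₁₀(45.3/4.5) = 78.3 − 20.06 = 58.24 dB.
CNC lathe: 87.4 − 20·log₁₀(13.7/4.5) = 87.4 − 9.67 = 77.73 dB.
Σ 10^(L/10) = 7.520e+07 → L_total = 10·log₁₀(7.520e+07) = 78.76 dB.

79 dB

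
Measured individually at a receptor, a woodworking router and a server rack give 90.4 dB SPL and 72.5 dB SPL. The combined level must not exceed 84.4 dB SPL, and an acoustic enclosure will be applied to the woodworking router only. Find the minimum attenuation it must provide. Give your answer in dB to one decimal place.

6.3 dB

The untreated sources together contribute 10^(72.5/10) = 1.778e+07, i.e. 72.50 dB SPL.
To meet 84.4 dB SPL overall, the treated woodworking router may contribute at most 10^(84.4/10) − 1.778e+07 = 2.576e+08, i.e. 84.11 dB SPL.
So the woodworking router must be reduced from 90.4 to 84.11 dB SPL: IL = 6.29 dB.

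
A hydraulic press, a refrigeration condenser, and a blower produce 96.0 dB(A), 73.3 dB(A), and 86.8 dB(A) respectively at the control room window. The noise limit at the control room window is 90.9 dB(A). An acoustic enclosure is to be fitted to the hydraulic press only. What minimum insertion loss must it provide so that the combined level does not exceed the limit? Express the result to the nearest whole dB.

Fixed contribution from the other sources: Σ 10^(L/10) = 10^(73.3/10) + 10^(86.8/10) = 5.000e+08 (86.99 dB(A)).
The limit corresponds to 10^(90.9/10) = 1.230e+09; subtracting the fixed part leaves 7.303e+08 for the hydraulic press, i.e. 88.63 dB(A).
Required insertion loss = 96.0 − 88.63 = 7.37 dB.

7 dB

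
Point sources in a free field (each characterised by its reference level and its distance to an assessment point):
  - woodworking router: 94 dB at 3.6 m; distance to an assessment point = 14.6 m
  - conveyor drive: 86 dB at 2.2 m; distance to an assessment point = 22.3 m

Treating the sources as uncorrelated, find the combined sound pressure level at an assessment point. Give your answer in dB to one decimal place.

81.9 dB

Apply inverse-square spreading to bring every level to the receiver, then sum 10^(L/10).
woodworking router: 94 − 20·log₁₀(14.6/3.6) = 94 − 12.16 = 81.84 dB.
conveyor drive: 86 − 20·log₁₀(22.3/2.2) = 86 − 20.12 = 65.88 dB.
Σ 10^(L/10) = 1.566e+08 → L_total = 10·log₁₀(1.566e+08) = 81.95 dB.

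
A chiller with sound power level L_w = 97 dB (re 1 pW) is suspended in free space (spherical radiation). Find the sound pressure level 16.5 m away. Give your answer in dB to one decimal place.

61.7 dB

Free-field spherical radiation: L_p = L_w − 10·log₁₀(4π·r²), r = 16.5 m.
4π·r² = 3421 m², 10·log₁₀ of that is 35.342 dB.
L_p = 97 − 35.342 = 61.66 dB.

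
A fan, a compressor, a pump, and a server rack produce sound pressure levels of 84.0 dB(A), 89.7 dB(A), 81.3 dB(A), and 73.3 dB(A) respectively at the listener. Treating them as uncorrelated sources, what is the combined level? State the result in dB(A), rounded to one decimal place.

For uncorrelated sources the intensities add, so convert each level to linear form, sum, and take 10·log₁₀ of the total.
Σ 10^(L/10) = 10^(84.0/10) + 10^(89.7/10) + 10^(81.3/10) + 10^(73.3/10) = 1.341e+09.
L_total = 10·log₁₀(1.341e+09) = 91.27 dB(A).

91.3 dB(A)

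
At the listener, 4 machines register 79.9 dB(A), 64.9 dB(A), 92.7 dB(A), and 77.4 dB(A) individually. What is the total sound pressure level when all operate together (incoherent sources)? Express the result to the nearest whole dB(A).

93 dB(A)

Incoherent sources combine by intensity addition: L_total = 10·log₁₀(Σ 10^(L_i/10)).
Σ 10^(L/10) = 10^(79.9/10) + 10^(64.9/10) + 10^(92.7/10) + 10^(77.4/10) = 2.018e+09.
L_total = 10·log₁₀(2.018e+09) = 93.05 dB(A).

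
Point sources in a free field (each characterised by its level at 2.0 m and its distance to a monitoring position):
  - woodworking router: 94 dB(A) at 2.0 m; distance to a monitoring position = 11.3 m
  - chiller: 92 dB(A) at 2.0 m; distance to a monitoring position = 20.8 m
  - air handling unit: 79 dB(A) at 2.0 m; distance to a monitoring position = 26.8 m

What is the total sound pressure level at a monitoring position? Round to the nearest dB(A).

80 dB(A)

First find each source's level at the receiver (point-source: −20·log₁₀(r/r_ref)), then combine on an intensity basis.
woodworking router: 94 − 20·log₁₀(11.3/2.0) = 94 − 15.04 = 78.96 dB(A).
chiller: 92 − 20·log₁₀(20.8/2.0) = 92 − 20.34 = 71.66 dB(A).
air handling unit: 79 − 20·log₁₀(26.8/2.0) = 79 − 22.54 = 56.46 dB(A).
Σ 10^(L/10) = 9.378e+07 → L_total = 10·log₁₀(9.378e+07) = 79.72 dB(A).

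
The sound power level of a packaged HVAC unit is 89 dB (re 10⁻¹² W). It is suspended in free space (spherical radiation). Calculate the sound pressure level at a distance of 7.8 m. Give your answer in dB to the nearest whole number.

L_p = L_w − 10·log₁₀(4π·r²) with r = 7.8 m.
4π·r² = 764.5 m², 10·log₁₀ of that is 28.834 dB.
L_p = 89 − 28.834 = 60.17 dB.

60 dB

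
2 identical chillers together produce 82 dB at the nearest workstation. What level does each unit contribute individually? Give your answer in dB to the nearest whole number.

79 dB

2 equal contributions raise the level by 10·log₁₀ 2 = 3.010 dB, so each unit alone gives 82 − 3.010.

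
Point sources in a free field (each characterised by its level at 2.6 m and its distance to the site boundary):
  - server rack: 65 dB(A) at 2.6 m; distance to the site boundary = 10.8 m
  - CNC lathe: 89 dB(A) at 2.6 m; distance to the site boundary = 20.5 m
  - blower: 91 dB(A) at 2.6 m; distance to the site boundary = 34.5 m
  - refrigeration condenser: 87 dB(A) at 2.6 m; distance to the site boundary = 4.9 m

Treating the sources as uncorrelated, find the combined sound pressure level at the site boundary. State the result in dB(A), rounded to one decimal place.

82.1 dB(A)

Apply inverse-square spreading to bring every level to the receiver, then sum 10^(L/10).
server rack: 65 − 20·log₁₀(10.8/2.6) = 65 − 12.37 = 52.63 dB(A).
CNC lathe: 89 − 20·log₁₀(20.5/2.6) = 89 − 17.94 = 71.06 dB(A).
blower: 91 − 20·log₁₀(34.5/2.6) = 91 − 22.46 = 68.54 dB(A).
refrigeration condenser: 87 − 20·log₁₀(4.9/2.6) = 87 − 5.50 = 81.50 dB(A).
Σ 10^(L/10) = 1.612e+08 → L_total = 10·log₁₀(1.612e+08) = 82.07 dB(A).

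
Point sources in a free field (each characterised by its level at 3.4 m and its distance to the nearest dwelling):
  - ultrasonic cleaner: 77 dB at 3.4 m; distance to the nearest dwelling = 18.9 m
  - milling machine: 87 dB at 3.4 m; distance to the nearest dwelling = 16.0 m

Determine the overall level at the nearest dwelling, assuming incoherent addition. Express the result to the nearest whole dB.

Propagate each source to the receiver with L = L_ref − 20·log₁₀(r/r_ref), then add intensities.
ultrasonic cleaner: 77 − 20·log₁₀(18.9/3.4) = 77 − 14.90 = 62.10 dB.
milling machine: 87 − 20·log₁₀(16.0/3.4) = 87 − 13.45 = 73.55 dB.
Σ 10^(L/10) = 2.425e+07 → L_total = 10·log₁₀(2.425e+07) = 73.85 dB.

74 dB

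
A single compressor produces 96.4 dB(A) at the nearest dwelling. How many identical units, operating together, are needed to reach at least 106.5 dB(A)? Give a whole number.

The shortfall is 106.5 − 96.4 = 10.1 dB, and N units add 10·log₁₀ N, so need 10·log₁₀ N ≥ 10.1.
N ≥ 10^(10.1/10) = 10.233, so N = 11.

11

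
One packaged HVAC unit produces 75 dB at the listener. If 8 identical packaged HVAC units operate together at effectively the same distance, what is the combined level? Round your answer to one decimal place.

L_total = L₁ + 10·log₁₀ N for N identical incoherent sources.
L_total = 75 + 10·log₁₀(8) = 75 + 9.031 = 84.03 dB.

84.0 dB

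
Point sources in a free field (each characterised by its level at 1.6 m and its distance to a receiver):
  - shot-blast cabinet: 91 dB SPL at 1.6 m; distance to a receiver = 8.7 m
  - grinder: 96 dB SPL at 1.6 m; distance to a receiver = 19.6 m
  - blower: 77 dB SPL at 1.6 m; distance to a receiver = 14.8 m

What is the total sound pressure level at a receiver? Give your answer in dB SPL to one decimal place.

Propagate each source to the receiver with L = L_ref − 20·log₁₀(r/r_ref), then add intensities.
shot-blast cabinet: 91 − 20·log₁₀(8.7/1.6) = 91 − 14.71 = 76.29 dB SPL.
grinder: 96 − 20·log₁₀(19.6/1.6) = 96 − 21.76 = 74.24 dB SPL.
blower: 77 − 20·log₁₀(14.8/1.6) = 77 − 19.32 = 57.68 dB SPL.
Σ 10^(L/10) = 6.969e+07 → L_total = 10·log₁₀(6.969e+07) = 78.43 dB SPL.

78.4 dB SPL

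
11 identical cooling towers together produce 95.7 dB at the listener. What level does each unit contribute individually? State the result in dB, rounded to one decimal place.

11 equal contributions raise the level by 10·log₁₀ 11 = 10.414 dB, so each unit alone gives 95.7 − 10.414.

85.3 dB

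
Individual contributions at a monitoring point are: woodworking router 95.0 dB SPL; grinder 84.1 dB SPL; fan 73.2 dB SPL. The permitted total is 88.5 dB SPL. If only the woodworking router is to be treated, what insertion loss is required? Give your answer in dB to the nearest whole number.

9 dB

Everything except the woodworking router sums to 10^(84.1/10) + 10^(73.2/10) = 2.779e+08 in linear terms, 84.44 dB SPL.
To meet 88.5 dB SPL overall, the treated woodworking router may contribute at most 10^(88.5/10) − 2.779e+08 = 4.300e+08, i.e. 86.33 dB SPL.
So the woodworking router must be reduced from 95.0 to 86.33 dB SPL: IL = 8.67 dB.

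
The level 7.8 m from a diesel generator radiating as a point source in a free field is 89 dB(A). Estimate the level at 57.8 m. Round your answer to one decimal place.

71.6 dB(A)

Point-source attenuation: ΔL = 20·log₁₀(r₂/r₁) = 20·log₁₀(57.8/7.8) = 17.397 dB.
L₂ = 89 − 20·log₁₀(57.8/7.8) = 89 − 17.397 = 71.60 dB(A).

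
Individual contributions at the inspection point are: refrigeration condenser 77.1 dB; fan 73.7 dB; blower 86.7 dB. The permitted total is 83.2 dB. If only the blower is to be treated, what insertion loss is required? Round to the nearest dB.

Everything except the blower sums to 10^(77.1/10) + 10^(73.7/10) = 7.473e+07 in linear terms, 78.73 dB.
The limit corresponds to 10^(83.2/10) = 2.089e+08; subtracting the fixed part leaves 1.342e+08 for the blower, i.e. 81.28 dB.
So the blower must be reduced from 86.7 to 81.28 dB: IL = 5.42 dB.

5 dB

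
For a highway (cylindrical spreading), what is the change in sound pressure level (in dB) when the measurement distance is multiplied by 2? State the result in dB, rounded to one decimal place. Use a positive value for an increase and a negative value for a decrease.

-3.0 dB

A line source loses 3 dB per doubling of distance; generally ΔL = −10·log₁₀(r₂/r₁).
ΔL = −10·log₁₀(2) = -3.01 dB.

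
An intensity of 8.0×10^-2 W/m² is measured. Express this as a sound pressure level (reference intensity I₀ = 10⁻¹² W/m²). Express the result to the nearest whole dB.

109 dB

Dividing by I₀ shifts the exponent by 12: I/I₀ = 8.0×10^10.
L = 10·(0.9031 + 10) = 109.03 dB.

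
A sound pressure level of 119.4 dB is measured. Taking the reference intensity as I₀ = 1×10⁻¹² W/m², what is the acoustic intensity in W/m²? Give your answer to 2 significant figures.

0.87 W/m²

L = 10·log₁₀(I/I₀) ⇒ I = I₀·10^(L/10) = 10⁻¹² × 10^11.94.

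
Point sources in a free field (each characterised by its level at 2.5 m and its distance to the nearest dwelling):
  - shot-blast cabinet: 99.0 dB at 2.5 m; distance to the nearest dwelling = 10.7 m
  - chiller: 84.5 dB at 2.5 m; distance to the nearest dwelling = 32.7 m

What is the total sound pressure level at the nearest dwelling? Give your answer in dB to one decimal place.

First find each source's level at the receiver (point-source: −20·log₁₀(r/r_ref)), then combine on an intensity basis.
shot-blast cabinet: 99.0 − 20·log₁₀(10.7/2.5) = 99.0 − 12.63 = 86.37 dB.
chiller: 84.5 − 20·log₁₀(32.7/2.5) = 84.5 − 22.33 = 62.17 dB.
Σ 10^(L/10) = 4.353e+08 → L_total = 10·log₁₀(4.353e+08) = 86.39 dB.

86.4 dB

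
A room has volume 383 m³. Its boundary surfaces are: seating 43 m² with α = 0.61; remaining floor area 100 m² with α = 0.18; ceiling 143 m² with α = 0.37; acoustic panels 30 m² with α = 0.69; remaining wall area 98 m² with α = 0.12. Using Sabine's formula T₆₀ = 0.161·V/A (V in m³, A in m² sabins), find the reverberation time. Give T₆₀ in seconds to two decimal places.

0.48 s

A = Σ Sᵢαᵢ = 43·0.61 + 100·0.18 + 143·0.37 + 30·0.69 + 98·0.12 = 129.60 m².
T₆₀ = 0.161 × 383 / 129.60 = 0.476 s.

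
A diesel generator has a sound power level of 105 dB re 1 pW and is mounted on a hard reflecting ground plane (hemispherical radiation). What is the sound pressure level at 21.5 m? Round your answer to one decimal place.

70.4 dB

Free-field hemispherical radiation: L_p = L_w − 10·log₁₀(2π·r²), r = 21.5 m.
2π·r² = 2904 m², 10·log₁₀ of that is 34.631 dB.
L_p = 105 − 34.631 = 70.37 dB.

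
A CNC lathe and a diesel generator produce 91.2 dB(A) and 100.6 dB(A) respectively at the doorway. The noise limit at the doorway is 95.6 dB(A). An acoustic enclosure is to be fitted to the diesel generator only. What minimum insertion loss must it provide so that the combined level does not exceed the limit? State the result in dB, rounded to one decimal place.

The untreated sources together contribute 10^(91.2/10) = 1.318e+09, i.e. 91.20 dB(A).
To meet 95.6 dB(A) overall, the treated diesel generator may contribute at most 10^(95.6/10) − 1.318e+09 = 2.313e+09, i.e. 93.64 dB(A).
Required insertion loss = 100.6 − 93.64 = 6.96 dB.

7.0 dB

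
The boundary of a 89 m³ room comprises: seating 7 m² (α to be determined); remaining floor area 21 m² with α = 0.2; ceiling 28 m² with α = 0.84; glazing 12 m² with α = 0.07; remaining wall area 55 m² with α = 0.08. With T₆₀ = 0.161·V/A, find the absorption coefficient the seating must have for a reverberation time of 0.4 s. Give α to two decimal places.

0.41

A = 0.161·V/T₆₀ = 0.161·89/0.4 = 35.82 m² sabins.
Absorption from the other surfaces = 21·0.2 + 28·0.84 + 12·0.07 + 55·0.08 = 32.96 m², so the seating must supply 2.86 m² over 7 m².
α = 2.86/7 = 0.409.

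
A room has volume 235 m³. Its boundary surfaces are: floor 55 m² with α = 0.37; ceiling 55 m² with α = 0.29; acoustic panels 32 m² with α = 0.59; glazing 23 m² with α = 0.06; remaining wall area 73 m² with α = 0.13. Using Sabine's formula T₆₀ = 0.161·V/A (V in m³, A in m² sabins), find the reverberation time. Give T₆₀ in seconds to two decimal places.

Total absorption A = 55·0.37 + 55·0.29 + 32·0.59 + 23·0.06 + 73·0.13 = 66.05 m² sabins.
T₆₀ = 0.161·V/A = 0.161·235/66.05 = 0.573 s.

0.57 s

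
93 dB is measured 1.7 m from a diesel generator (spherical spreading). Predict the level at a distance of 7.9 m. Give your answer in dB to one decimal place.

79.7 dB

For a point source, L₂ = L₁ − 20·log₁₀(r₂/r₁).
L₂ = 93 − 20·log₁₀(7.9/1.7) = 93 − 13.344 = 79.66 dB.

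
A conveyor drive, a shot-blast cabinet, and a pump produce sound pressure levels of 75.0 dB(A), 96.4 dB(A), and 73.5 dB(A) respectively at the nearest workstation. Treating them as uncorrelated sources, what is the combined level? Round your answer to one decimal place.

96.5 dB(A)

Incoherent sources combine by intensity addition: L_total = 10·log₁₀(Σ 10^(L_i/10)).
Σ 10^(L/10) = 10^(75.0/10) + 10^(96.4/10) + 10^(73.5/10) = 4.419e+09.
L_total = 10·log₁₀(4.419e+09) = 96.45 dB(A).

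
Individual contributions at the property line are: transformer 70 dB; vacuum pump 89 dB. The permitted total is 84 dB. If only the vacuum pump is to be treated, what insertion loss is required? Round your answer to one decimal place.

Everything except the vacuum pump sums to 10^(70/10) = 1.000e+07 in linear terms, 70.00 dB.
The limit corresponds to 10^(84/10) = 2.512e+08; subtracting the fixed part leaves 2.412e+08 for the vacuum pump, i.e. 83.82 dB.
So the vacuum pump must be reduced from 89 to 83.82 dB: IL = 5.18 dB.

5.2 dB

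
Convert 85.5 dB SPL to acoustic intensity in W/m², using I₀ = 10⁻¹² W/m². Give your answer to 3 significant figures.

0.000355 W/m²

I/I₀ = 10^(85.5/10) = 3.548e+08, so I = 3.548e+08 × 10⁻¹² W/m².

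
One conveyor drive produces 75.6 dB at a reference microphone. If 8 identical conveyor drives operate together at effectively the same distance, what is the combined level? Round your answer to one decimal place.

84.6 dB

L_total = L₁ + 10·log₁₀ N for N identical incoherent sources.
L_total = 75.6 + 10·log₁₀(8) = 75.6 + 9.031 = 84.63 dB.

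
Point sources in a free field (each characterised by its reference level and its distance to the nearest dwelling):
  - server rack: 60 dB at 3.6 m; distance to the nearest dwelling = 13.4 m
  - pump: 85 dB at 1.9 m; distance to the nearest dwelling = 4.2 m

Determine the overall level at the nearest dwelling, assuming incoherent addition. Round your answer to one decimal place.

Propagate each source to the receiver with L = L_ref − 20·log₁₀(r/r_ref), then add intensities.
server rack: 60 − 20·log₁₀(13.4/3.6) = 60 − 11.42 = 48.58 dB.
pump: 85 − 20·log₁₀(4.2/1.9) = 85 − 6.89 = 78.11 dB.
Σ 10^(L/10) = 6.479e+07 → L_total = 10·log₁₀(6.479e+07) = 78.11 dB.

78.1 dB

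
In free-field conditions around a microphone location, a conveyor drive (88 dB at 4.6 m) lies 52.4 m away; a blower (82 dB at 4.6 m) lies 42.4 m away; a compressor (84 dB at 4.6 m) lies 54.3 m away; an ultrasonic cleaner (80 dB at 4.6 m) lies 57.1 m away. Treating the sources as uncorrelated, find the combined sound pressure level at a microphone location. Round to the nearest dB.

70 dB

Apply inverse-square spreading to bring every level to the receiver, then sum 10^(L/10).
conveyor drive: 88 − 20·log₁₀(52.4/4.6) = 88 − 21.13 = 66.87 dB.
blower: 82 − 20·log₁₀(42.4/4.6) = 82 − 19.29 = 62.71 dB.
compressor: 84 − 20·log₁₀(54.3/4.6) = 84 − 21.44 = 62.56 dB.
ultrasonic cleaner: 80 − 20·log₁₀(57.1/4.6) = 80 − 21.88 = 58.12 dB.
Σ 10^(L/10) = 9.180e+06 → L_total = 10·log₁₀(9.180e+06) = 69.63 dB.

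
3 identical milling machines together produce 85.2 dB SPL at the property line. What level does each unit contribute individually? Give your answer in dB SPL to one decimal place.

80.4 dB SPL

Dividing the total intensity by 3 lowers the level by 10·log₁₀ 3 = 4.771 dB: L₁ = 85.2 − 4.771.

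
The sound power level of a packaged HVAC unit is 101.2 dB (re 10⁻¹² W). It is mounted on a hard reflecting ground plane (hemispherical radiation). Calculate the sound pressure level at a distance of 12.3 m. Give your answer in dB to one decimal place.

71.4 dB

L_p = L_w − 10·log₁₀(2π·r²) with r = 12.3 m.
2π·r² = 950.6 m², 10·log₁₀ of that is 29.780 dB.
L_p = 101.2 − 29.780 = 71.42 dB.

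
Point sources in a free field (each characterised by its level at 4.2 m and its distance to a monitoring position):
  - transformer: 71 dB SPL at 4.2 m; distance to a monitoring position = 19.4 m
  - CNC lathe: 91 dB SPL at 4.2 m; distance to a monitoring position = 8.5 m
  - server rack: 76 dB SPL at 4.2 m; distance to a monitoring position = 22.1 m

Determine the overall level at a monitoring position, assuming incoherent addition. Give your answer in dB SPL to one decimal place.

First find each source's level at the receiver (point-source: −20·log₁₀(r/r_ref)), then combine on an intensity basis.
transformer: 71 − 20·log₁₀(19.4/4.2) = 71 − 13.29 = 57.71 dB SPL.
CNC lathe: 91 − 20·log₁₀(8.5/4.2) = 91 − 6.12 = 84.88 dB SPL.
server rack: 76 − 20·log₁₀(22.1/4.2) = 76 − 14.42 = 61.58 dB SPL.
Σ 10^(L/10) = 3.094e+08 → L_total = 10·log₁₀(3.094e+08) = 84.91 dB SPL.

84.9 dB SPL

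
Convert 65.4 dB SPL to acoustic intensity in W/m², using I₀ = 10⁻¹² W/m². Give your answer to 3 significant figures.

I/I₀ = 10^(65.4/10) = 3.467e+06, so I = 3.467e+06 × 10⁻¹² W/m².

3.47e-06 W/m²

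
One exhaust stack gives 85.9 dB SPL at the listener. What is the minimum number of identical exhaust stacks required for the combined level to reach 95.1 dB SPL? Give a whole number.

9

The shortfall is 95.1 − 85.9 = 9.2 dB, and N units add 10·log₁₀ N, so need 10·log₁₀ N ≥ 9.2.
N ≥ 10^(9.2/10) = 8.318, so N = 9.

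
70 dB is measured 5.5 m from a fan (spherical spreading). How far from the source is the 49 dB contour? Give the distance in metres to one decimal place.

Point-source spreading drops the level by 20·log₁₀(r₂/r₁); inverting, r₂/r₁ = 10^(ΔL/20).
r₂ = 5.5·10^((70−49)/20) = 5.5·10^(21.0/20) = 61.71 m.

61.7 m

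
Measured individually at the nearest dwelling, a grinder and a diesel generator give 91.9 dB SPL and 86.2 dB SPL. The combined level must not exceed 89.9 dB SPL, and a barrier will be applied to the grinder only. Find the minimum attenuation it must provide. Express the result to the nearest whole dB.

4 dB

Everything except the grinder sums to 10^(86.2/10) = 4.169e+08 in linear terms, 86.20 dB SPL.
To meet 89.9 dB SPL overall, the treated grinder may contribute at most 10^(89.9/10) − 4.169e+08 = 5.604e+08, i.e. 87.48 dB SPL.
So the grinder must be reduced from 91.9 to 87.48 dB SPL: IL = 4.42 dB.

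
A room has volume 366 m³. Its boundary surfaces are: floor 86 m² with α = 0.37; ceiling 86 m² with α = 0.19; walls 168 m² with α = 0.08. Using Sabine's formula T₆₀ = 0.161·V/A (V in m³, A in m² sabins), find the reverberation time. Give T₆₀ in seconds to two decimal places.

0.96 s

Summing Sᵢαᵢ: 86·0.37 + 86·0.19 + 168·0.08 = 61.60 m².
T₆₀ = 0.161 × 366 / 61.60 = 0.957 s.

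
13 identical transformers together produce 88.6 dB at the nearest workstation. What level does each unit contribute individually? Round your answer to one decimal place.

77.5 dB

For N identical incoherent sources L_total = L₁ + 10·log₁₀ N, so L₁ = 88.6 − 10·log₁₀(13) = 88.6 − 11.139.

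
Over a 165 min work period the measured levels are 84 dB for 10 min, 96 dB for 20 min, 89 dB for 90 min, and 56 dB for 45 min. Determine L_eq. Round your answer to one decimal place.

89.7 dB

Weight each interval's intensity by its duration and average over T = 165 min:
Σ tᵢ·10^(Lᵢ/10) = 10·10^(84/10) + 20·10^(96/10) + 90·10^(89/10) + 45·10^(56/10) = 1.536e+11.
L_eq = 10·log₁₀(1.536e+11/165) = 89.69 dB.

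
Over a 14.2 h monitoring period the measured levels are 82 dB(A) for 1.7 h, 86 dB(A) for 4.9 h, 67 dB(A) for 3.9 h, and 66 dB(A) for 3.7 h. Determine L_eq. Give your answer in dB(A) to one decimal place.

82.0 dB(A)

Weight each interval's intensity by its duration and average over T = 14.2 h:
Σ tᵢ·10^(Lᵢ/10) = 1.7·10^(82/10) + 4.9·10^(86/10) + 3.9·10^(67/10) + 3.7·10^(66/10) = 2.254e+09.
L_eq = 10·log₁₀(2.254e+09/14.2) = 82.01 dB(A).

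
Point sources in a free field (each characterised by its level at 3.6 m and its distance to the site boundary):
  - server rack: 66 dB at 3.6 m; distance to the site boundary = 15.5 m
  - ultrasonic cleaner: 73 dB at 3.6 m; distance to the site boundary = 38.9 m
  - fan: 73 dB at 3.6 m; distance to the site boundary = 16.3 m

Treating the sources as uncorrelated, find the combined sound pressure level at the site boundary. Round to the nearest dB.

61 dB

Propagate each source to the receiver with L = L_ref − 20·log₁₀(r/r_ref), then add intensities.
server rack: 66 − 20·log₁₀(15.5/3.6) = 66 − 12.68 = 53.32 dB.
ultrasonic cleaner: 73 − 20·log₁₀(38.9/3.6) = 73 − 20.67 = 52.33 dB.
fan: 73 − 20·log₁₀(16.3/3.6) = 73 − 13.12 = 59.88 dB.
Σ 10^(L/10) = 1.359e+06 → L_total = 10·log₁₀(1.359e+06) = 61.33 dB.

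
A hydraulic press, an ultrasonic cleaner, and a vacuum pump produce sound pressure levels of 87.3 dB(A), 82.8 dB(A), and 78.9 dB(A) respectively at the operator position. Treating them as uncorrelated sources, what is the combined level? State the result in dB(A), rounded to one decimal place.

89.1 dB(A)

For uncorrelated sources the intensities add, so convert each level to linear form, sum, and take 10·log₁₀ of the total.
Σ 10^(L/10) = 10^(87.3/10) + 10^(82.8/10) + 10^(78.9/10) = 8.052e+08.
L_total = 10·log₁₀(8.052e+08) = 89.06 dB(A).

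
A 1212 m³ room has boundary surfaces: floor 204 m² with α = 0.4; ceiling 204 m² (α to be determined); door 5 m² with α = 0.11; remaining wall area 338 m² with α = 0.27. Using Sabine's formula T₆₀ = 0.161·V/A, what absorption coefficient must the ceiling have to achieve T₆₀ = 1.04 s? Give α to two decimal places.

Required total absorption A = 0.161·1212/1.04 = 187.63 m².
Absorption from the other surfaces = 204·0.4 + 5·0.11 + 338·0.27 = 173.41 m², so the ceiling must supply 14.22 m² over 204 m².
α = 14.22/204 = 0.070.

0.07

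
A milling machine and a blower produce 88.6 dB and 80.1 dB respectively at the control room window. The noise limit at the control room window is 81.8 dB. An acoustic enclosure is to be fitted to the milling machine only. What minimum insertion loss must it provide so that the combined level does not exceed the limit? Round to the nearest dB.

Everything except the milling machine sums to 10^(80.1/10) = 1.023e+08 in linear terms, 80.10 dB.
The limit corresponds to 10^(81.8/10) = 1.514e+08; subtracting the fixed part leaves 4.903e+07 for the milling machine, i.e. 76.90 dB.
Required insertion loss = 88.6 − 76.90 = 11.70 dB.

12 dB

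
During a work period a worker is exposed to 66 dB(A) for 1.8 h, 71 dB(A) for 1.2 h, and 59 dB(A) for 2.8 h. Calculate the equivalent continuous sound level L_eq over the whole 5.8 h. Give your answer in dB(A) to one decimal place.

L_eq = 10·log₁₀[(1/T)·Σ tᵢ·10^(Lᵢ/10)] with T = 5.8 h.
Σ tᵢ·10^(Lᵢ/10) = 1.8·10^(66/10) + 1.2·10^(71/10) + 2.8·10^(59/10) = 2.450e+07.
L_eq = 10·log₁₀(2.450e+07/5.8) = 66.26 dB(A).

66.3 dB(A)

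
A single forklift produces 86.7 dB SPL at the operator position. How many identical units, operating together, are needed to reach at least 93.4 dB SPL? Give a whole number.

5

Need L₁ + 10·log₁₀ N ≥ 93.4, i.e. log₁₀ N ≥ 0.67.
N ≥ 10^(6.7/10) = 4.677, so N = 5.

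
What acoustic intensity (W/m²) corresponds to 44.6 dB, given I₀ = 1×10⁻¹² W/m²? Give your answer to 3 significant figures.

L = 10·log₁₀(I/I₀) ⇒ I = I₀·10^(L/10) = 10⁻¹² × 10^4.46.

2.88e-08 W/m²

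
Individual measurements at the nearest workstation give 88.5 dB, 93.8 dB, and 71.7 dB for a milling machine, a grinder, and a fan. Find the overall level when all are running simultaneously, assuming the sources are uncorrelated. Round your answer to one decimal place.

94.9 dB

Incoherent sources combine by intensity addition: L_total = 10·log₁₀(Σ 10^(L_i/10)).
Σ 10^(L/10) = 10^(88.5/10) + 10^(93.8/10) + 10^(71.7/10) = 3.122e+09.
L_total = 10·log₁₀(3.122e+09) = 94.94 dB.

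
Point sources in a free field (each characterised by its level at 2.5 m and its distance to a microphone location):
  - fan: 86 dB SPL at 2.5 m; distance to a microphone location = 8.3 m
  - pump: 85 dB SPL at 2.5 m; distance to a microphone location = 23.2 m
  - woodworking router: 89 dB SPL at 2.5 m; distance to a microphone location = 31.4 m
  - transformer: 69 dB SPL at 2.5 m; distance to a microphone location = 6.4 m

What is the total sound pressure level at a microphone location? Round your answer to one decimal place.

Propagate each source to the receiver with L = L_ref − 20·log₁₀(r/r_ref), then add intensities.
fan: 86 − 20·log₁₀(8.3/2.5) = 86 − 10.42 = 75.58 dB SPL.
pump: 85 − 20·log₁₀(23.2/2.5) = 85 − 19.35 = 65.65 dB SPL.
woodworking router: 89 − 20·log₁₀(31.4/2.5) = 89 − 21.98 = 67.02 dB SPL.
transformer: 69 − 20·log₁₀(6.4/2.5) = 69 − 8.16 = 60.84 dB SPL.
Σ 10^(L/10) = 4.604e+07 → L_total = 10·log₁₀(4.604e+07) = 76.63 dB SPL.

76.6 dB SPL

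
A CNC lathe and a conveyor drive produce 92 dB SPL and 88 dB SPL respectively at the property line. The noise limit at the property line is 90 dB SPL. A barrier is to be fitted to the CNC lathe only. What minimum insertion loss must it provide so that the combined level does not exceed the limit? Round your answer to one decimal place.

6.3 dB

Everything except the CNC lathe sums to 10^(88/10) = 6.310e+08 in linear terms, 88.00 dB SPL.
The limit corresponds to 10^(90/10) = 1.000e+09; subtracting the fixed part leaves 3.690e+08 for the CNC lathe, i.e. 85.67 dB SPL.
Required insertion loss = 92 − 85.67 = 6.33 dB.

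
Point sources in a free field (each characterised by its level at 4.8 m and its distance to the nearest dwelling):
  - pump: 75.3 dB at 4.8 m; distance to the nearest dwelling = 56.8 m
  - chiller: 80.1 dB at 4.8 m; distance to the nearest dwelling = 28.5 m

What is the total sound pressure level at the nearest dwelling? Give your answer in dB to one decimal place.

Apply inverse-square spreading to bring every level to the receiver, then sum 10^(L/10).
pump: 75.3 − 20·log₁₀(56.8/4.8) = 75.3 − 21.46 = 53.84 dB.
chiller: 80.1 − 20·log₁₀(28.5/4.8) = 80.1 − 15.47 = 64.63 dB.
Σ 10^(L/10) = 3.145e+06 → L_total = 10·log₁₀(3.145e+06) = 64.98 dB.

65.0 dB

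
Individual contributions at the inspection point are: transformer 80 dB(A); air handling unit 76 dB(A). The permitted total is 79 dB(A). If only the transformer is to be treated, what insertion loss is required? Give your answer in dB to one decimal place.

4.0 dB

Fixed contribution from the other source: Σ 10^(L/10) = 10^(76/10) = 3.981e+07 (76.00 dB(A)).
The limit corresponds to 10^(79/10) = 7.943e+07; subtracting the fixed part leaves 3.962e+07 for the transformer, i.e. 75.98 dB(A).
So the transformer must be reduced from 80 to 75.98 dB(A): IL = 4.02 dB.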